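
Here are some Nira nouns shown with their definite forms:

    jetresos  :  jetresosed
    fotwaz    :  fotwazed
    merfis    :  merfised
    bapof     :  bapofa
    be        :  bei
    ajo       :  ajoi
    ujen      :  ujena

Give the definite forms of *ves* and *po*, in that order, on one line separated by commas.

Looking at the final sound of each stem: -ed when the stem ends in a sibilant (*jetresos*, *fotwaz*, *merfis*); -a when the stem ends in a non-sibilant consonant (*bapof*, *ujen*); -i when the stem ends in a vowel (*be*, *ajo*).
*ves*: final sound = /s/, a sibilant → -ed → *vesed*.
Since the final sound of *po* is /o/ (a vowel), it takes -i, giving *poi*.

vesed, poi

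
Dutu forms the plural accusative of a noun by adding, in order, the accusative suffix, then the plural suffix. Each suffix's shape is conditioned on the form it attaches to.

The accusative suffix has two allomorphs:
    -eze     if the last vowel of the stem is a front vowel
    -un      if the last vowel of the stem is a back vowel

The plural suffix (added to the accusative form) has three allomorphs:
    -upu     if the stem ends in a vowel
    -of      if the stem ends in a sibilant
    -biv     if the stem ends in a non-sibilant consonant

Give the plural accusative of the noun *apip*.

apipezeupu

The last vowel of *apip* is /i/, which is a front vowel, so the accusative suffix is -eze, giving *apipeze*.
Since the final sound of the accusative form *apipeze* is /e/ (a vowel), it takes -upu, giving *apipezeupu*.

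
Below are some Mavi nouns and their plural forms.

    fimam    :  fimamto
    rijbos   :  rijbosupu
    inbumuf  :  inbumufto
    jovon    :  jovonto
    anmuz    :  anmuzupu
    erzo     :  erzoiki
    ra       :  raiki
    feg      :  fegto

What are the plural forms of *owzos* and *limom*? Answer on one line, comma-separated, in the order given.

owzosupu, limomto

Looking at the final sound of each stem: -upu when the stem ends in a sibilant (*rijbos*, *anmuz*); -to when the stem ends in a non-sibilant consonant (*fimam*, *inbumuf*, *jovon*, *feg*); -iki when the stem ends in a vowel (*erzo*, *ra*).
The final sound of *owzos* is /s/, which is a sibilant, so the suffix is -upu, giving *owzosupu*.
Since the final sound of *limom* is /m/ (a non-sibilant consonant), it takes -to, giving *limomto*.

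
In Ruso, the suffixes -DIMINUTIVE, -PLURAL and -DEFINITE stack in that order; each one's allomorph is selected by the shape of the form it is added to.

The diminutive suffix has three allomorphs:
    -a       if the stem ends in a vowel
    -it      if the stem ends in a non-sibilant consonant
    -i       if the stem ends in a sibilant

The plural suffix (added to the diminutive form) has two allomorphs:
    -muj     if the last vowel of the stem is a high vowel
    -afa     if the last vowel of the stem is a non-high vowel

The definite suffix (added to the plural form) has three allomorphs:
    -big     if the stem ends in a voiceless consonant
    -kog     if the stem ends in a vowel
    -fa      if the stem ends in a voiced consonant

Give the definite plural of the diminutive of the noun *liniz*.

linizimujfa

*liniz* — final sound /z/ (a sibilant) → -i → *linizi*.
The diminutive form *linizi* — last vowel /i/ (a high vowel) → -muj → *linizimuj*.
The final sound of the plural form *linizimuj* is /j/, which is a voiced consonant, so the definite suffix is -fa, giving *linizimujfa*.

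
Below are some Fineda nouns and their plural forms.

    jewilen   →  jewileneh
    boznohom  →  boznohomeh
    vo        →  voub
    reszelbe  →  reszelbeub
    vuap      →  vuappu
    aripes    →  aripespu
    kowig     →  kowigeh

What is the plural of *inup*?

The suffix is conditioned by the final sound: -pu when the stem ends in a voiceless consonant (*vuap*, *aripes*); -eh when the stem ends in a voiced consonant (*jewilen*, *boznohom*, *kowig*); -ub when the stem ends in a vowel (*vo*, *reszelbe*).
Since the final sound of *inup* is /p/ (a voiceless consonant), it takes -pu, giving *inuppu*.

inuppu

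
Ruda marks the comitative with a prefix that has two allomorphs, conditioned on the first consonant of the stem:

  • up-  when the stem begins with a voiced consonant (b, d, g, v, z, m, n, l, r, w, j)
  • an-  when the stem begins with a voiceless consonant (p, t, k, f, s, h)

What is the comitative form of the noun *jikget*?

upjikget

The first consonant of *jikget* is /j/, which is voiced, so the prefix is up-, giving *upjikget*.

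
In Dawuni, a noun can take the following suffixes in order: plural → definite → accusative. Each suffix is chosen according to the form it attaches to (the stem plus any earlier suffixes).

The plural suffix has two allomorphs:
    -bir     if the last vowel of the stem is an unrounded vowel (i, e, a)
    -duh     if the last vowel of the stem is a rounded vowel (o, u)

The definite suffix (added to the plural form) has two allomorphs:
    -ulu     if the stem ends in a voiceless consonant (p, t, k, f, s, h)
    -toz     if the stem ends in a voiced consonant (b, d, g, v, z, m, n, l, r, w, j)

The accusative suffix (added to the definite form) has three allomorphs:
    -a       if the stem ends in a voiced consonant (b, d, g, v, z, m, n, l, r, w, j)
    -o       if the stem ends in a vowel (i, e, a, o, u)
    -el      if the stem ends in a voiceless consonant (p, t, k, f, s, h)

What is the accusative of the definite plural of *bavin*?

bavinbirtoza

*bavin* — last vowel /i/ (an unrounded vowel) → -bir → *bavinbir*.
The final consonant of the plural form *bavinbir* is /r/, which is voiced, so the definite suffix is -toz, giving *bavinbirtoz*.
The definite form *bavinbirtoz* — final sound /z/ (a voiced consonant) → -a → *bavinbirtoza*.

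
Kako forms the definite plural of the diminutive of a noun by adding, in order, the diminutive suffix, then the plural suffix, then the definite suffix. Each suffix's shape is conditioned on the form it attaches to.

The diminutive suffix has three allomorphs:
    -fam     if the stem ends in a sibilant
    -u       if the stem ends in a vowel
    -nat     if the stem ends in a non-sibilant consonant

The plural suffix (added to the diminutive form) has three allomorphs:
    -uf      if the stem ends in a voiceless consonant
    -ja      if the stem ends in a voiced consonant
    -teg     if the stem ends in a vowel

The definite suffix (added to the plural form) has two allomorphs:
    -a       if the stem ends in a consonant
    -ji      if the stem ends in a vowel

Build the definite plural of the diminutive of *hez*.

hezfamjaji

The final sound of *hez* is /z/, which is a sibilant, so the diminutive suffix is -fam, giving *hezfam*.
The diminutive form *hezfam*: final sound = /m/, a voiced consonant → -ja → *hezfamja*.
The plural form *hezfamja*: final sound = /a/, a vowel → -ji → *hezfamjaji*.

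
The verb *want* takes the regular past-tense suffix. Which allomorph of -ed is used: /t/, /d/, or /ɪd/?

/ɪd/

The stem *want* ends in /t/ or /d/.
The -ed suffix is realized as /ɪd/ after /t, d/; as /t/ after other voiceless consonants; and as /d/ after other voiced sounds.
So -ed on *want* is pronounced /ɪd/.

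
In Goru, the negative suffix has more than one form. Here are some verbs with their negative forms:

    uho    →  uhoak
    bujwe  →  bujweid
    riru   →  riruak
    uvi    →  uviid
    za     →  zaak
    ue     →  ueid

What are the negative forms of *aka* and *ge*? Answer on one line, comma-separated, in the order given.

The pattern is front/back vowel harmony: -id when the last vowel of the stem is a front vowel (*bujwe*, *uvi*, *ue*); -ak when the last vowel of the stem is a back vowel (*uho*, *riru*, *za*).
*aka* — last vowel /a/ (a back vowel) → -ak → *akaak*.
*ge*: last vowel = /e/, a front vowel → -id → *geid*.

akaak, geid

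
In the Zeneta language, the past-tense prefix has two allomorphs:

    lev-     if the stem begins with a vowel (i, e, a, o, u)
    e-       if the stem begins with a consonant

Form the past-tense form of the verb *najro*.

*najro*: first sound = /n/, a consonant → e- → *enajro*.

enajro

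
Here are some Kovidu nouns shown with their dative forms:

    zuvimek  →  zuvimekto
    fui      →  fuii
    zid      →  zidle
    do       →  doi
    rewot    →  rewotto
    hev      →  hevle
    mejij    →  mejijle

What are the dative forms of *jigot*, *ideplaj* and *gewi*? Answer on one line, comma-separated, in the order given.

jigotto, ideplajle, gewii

Looking at the final sound of each stem: -to when the stem ends in a voiceless consonant (*zuvimek*, *rewot*); -le when the stem ends in a voiced consonant (*zid*, *hev*, *mejij*); -i when the stem ends in a vowel (*fui*, *do*).
The final sound of *jigot* is /t/, which is a voiceless consonant, so the suffix is -to, giving *jigotto*.
*ideplaj* — final sound /j/ (a voiced consonant) → -le → *ideplajle*.
*gewi* — final sound /i/ (a vowel) → -i → *gewii*.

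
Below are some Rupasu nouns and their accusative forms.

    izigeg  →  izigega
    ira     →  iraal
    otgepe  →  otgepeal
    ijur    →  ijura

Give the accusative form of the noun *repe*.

The pattern is consonant vs. vowel: -a when the stem ends in a consonant (*izigeg*, *ijur*); -al when the stem ends in a vowel (*ira*, *otgepe*).
The final sound of *repe* is /e/, which is a vowel, so the suffix is -al, giving *repeal*.

repeal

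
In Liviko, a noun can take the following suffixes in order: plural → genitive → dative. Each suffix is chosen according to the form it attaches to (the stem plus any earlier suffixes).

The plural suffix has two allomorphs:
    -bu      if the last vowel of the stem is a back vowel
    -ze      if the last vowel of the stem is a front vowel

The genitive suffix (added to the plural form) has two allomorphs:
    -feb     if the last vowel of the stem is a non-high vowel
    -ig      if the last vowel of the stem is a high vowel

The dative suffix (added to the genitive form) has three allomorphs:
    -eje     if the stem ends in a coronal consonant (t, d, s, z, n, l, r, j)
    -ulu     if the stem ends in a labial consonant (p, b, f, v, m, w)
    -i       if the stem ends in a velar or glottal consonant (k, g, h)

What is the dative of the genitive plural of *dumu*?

dumubuigi

*dumu*: last vowel = /u/, a back vowel → -bu → *dumubu*.
Since the last vowel of the plural form *dumubu* is /u/ (a high vowel), it takes -ig, giving *dumubuig*.
The genitive form *dumubuig* — final consonant /g/ (velar/glottal) → -i → *dumubuigi*.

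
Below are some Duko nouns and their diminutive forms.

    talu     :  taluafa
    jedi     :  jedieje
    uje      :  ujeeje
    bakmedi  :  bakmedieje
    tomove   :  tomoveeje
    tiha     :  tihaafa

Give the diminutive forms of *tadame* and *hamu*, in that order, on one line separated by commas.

tadameeje, hamuafa

Looking at the last vowel of each stem: -eje when the last vowel of the stem is a front vowel (*jedi*, *uje*, *bakmedi*, *tomove*); -afa when the last vowel of the stem is a back vowel (*talu*, *tiha*).
Since the last vowel of *tadame* is /e/ (a front vowel), it takes -eje, giving *tadameeje*.
Since the last vowel of *hamu* is /u/ (a back vowel), it takes -afa, giving *hamuafa*.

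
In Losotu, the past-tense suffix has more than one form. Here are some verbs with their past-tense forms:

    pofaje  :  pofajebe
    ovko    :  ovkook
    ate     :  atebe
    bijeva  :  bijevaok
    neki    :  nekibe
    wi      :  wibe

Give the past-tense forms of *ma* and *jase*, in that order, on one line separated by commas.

maok, jasebe

The alternation tracks the last vowel of the stem — -be when the last vowel of the stem is a front vowel (*pofaje*, *ate*, *neki*, *wi*); -ok when the last vowel of the stem is a back vowel (*ovko*, *bijeva*).
*ma* — last vowel /a/ (a back vowel) → -ok → *maok*.
*jase* — last vowel /e/ (a front vowel) → -be → *jasebe*.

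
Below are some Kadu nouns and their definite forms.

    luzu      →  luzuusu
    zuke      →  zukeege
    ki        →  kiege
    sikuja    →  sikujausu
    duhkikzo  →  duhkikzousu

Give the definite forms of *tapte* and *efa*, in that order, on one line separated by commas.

tapteege, efausu

The suffix is conditioned by the last vowel: -ege when the last vowel of the stem is a front vowel (*zuke*, *ki*); -usu when the last vowel of the stem is a back vowel (*luzu*, *sikuja*, *duhkikzo*).
The last vowel of *tapte* is /e/, which is a front vowel, so the suffix is -ege, giving *tapteege*.
*efa* — last vowel /a/ (a back vowel) → -usu → *efausu*.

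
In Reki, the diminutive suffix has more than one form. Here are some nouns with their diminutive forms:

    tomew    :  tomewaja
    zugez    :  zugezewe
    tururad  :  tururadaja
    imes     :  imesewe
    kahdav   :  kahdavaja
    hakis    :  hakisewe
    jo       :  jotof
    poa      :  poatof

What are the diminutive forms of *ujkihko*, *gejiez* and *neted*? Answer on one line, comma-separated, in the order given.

ujkihkotof, gejiezewe, netedaja

The pattern is sibilance of the final sound: -ewe when the stem ends in a sibilant (*zugez*, *imes*, *hakis*); -aja when the stem ends in a non-sibilant consonant (*tomew*, *tururad*, *kahdav*); -tof when the stem ends in a vowel (*jo*, *poa*).
Since the final sound of *ujkihko* is /o/ (a vowel), it takes -tof, giving *ujkihkotof*.
*gejiez* — final sound /z/ (a sibilant) → -ewe → *gejiezewe*.
Since the final sound of *neted* is /d/ (a non-sibilant consonant), it takes -aja, giving *netedaja*.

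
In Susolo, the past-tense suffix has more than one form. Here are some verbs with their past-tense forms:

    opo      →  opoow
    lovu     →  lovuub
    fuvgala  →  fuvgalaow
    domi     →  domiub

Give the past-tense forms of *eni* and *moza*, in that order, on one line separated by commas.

The pattern is height harmony: -ub when the last vowel of the stem is a high vowel (*lovu*, *domi*); -ow when the last vowel of the stem is a non-high vowel (*opo*, *fuvgala*).
The last vowel of *eni* is /i/, which is a high vowel, so the suffix is -ub, giving *eniub*.
*moza*: last vowel = /a/, a non-high vowel → -ow → *mozaow*.

eniub, mozaow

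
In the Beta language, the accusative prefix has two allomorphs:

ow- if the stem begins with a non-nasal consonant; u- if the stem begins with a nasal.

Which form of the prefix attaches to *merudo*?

u-

The first consonant of *merudo* is /m/, which is a nasal, so the prefix is u-.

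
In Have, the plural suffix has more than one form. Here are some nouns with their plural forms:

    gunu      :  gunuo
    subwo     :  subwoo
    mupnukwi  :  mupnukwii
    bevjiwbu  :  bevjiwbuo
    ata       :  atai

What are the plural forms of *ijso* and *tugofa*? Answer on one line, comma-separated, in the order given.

ijsoo, tugofai

Looking at the last vowel of each stem: -o when the last vowel of the stem is a rounded vowel (*gunu*, *subwo*, *bevjiwbu*); -i when the last vowel of the stem is an unrounded vowel (*mupnukwi*, *ata*).
*ijso*: last vowel = /o/, a rounded vowel → -o → *ijsoo*.
*tugofa* — last vowel /a/ (an unrounded vowel) → -i → *tugofai*.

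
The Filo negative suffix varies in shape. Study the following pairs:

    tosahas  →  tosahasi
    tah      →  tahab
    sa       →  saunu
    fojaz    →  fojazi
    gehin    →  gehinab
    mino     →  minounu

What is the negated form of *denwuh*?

denwuhab

Looking at the final sound of each stem: -i when the stem ends in a sibilant (*tosahas*, *fojaz*); -ab when the stem ends in a non-sibilant consonant (*tah*, *gehin*); -unu when the stem ends in a vowel (*sa*, *mino*).
*denwuh*: final sound = /h/, a non-sibilant consonant → -ab → *denwuhab*.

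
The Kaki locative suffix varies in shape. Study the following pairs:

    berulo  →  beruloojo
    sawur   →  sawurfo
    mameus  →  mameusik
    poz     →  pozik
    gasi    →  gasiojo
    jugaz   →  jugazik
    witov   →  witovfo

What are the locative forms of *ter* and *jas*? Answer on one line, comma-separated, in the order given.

The pattern is sibilance of the final sound: -ik when the stem ends in a sibilant (*mameus*, *poz*, *jugaz*); -fo when the stem ends in a non-sibilant consonant (*sawur*, *witov*); -ojo when the stem ends in a vowel (*berulo*, *gasi*).
The final sound of *ter* is /r/, which is a non-sibilant consonant, so the suffix is -fo, giving *terfo*.
Since the final sound of *jas* is /s/ (a sibilant), it takes -ik, giving *jasik*.

terfo, jasik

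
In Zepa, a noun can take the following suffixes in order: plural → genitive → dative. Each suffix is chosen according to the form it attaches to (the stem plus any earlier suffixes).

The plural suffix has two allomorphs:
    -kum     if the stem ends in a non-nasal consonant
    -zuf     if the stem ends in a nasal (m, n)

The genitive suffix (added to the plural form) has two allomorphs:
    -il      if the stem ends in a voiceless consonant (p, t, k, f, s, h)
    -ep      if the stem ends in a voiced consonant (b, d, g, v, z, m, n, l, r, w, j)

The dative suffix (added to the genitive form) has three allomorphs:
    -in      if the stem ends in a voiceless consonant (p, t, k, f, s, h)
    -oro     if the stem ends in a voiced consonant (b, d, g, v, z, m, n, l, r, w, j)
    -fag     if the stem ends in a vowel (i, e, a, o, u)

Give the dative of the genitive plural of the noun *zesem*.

*zesem*: final consonant = /m/, a nasal → -zuf → *zesemzuf*.
The plural form *zesemzuf* — final consonant /f/ (voiceless) → -il → *zesemzufil*.
Since the final sound of the genitive form *zesemzufil* is /l/ (a voiced consonant), it takes -oro, giving *zesemzufiloro*.

zesemzufiloro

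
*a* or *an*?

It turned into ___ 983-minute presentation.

a

The indefinite article is chosen by the initial *sound* of the following word, not its spelling.
The number *983* is spoken "nine hundred …", beginning with /naɪn/ — a consonant sound.
So the article is *a*: It turned into a 983-minute presentation.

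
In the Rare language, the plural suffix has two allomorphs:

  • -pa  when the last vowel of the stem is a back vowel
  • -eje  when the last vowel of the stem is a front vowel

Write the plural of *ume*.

The last vowel of *ume* is /e/, which is a front vowel, so the suffix is -eje, giving *umeeje*.

umeeje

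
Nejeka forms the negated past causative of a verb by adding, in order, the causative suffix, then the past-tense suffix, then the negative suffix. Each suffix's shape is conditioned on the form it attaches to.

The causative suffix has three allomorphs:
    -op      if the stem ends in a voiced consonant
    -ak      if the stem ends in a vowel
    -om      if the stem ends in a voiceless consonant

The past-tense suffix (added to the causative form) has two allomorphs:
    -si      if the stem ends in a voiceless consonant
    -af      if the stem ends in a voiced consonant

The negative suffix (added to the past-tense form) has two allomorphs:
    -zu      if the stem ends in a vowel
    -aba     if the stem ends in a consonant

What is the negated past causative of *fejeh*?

*fejeh* — final sound /h/ (a voiceless consonant) → -om → *fejehom*.
The causative form *fejehom*: final consonant = /m/, voiced → -af → *fejehomaf*.
The final sound of the past-tense form *fejehomaf* is /f/, which is a consonant, so the negative suffix is -aba, giving *fejehomafaba*.

fejehomafaba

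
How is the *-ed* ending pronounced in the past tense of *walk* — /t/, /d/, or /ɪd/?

/t/

The stem *walk* ends in a voiceless consonant other than /t/.
The -ed suffix is realized as /ɪd/ after /t, d/; as /t/ after other voiceless consonants; and as /d/ after other voiced sounds.
So -ed on *walk* is pronounced /t/.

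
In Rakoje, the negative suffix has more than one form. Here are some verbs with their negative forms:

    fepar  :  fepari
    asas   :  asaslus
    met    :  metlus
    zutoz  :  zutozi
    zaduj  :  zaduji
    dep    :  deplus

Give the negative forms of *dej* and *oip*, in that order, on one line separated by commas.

Looking at the final consonant of each stem: -lus when the stem ends in a voiceless consonant (*asas*, *met*, *dep*); -i when the stem ends in a voiced consonant (*fepar*, *zutoz*, *zaduj*).
*dej* — final consonant /j/ (voiced) → -i → *deji*.
*oip* — final consonant /p/ (voiceless) → -lus → *oiplus*.

deji, oiplus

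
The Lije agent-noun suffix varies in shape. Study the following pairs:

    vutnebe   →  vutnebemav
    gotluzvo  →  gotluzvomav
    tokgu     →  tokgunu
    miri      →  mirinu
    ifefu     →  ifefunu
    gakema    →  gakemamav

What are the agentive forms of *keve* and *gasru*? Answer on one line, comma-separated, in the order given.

The alternation tracks the last vowel of the stem — -nu when the last vowel of the stem is a high vowel (*tokgu*, *miri*, *ifefu*); -mav when the last vowel of the stem is a non-high vowel (*vutnebe*, *gotluzvo*, *gakema*).
*keve* — last vowel /e/ (a non-high vowel) → -mav → *kevemav*.
Since the last vowel of *gasru* is /u/ (a high vowel), it takes -nu, giving *gasrunu*.

kevemav, gasrunu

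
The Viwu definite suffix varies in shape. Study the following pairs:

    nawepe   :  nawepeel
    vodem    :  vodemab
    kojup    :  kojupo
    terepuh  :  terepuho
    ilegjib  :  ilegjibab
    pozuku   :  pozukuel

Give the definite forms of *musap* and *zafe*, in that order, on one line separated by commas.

musapo, zafeel

The suffix is conditioned by the final sound: -o when the stem ends in a voiceless consonant (*kojup*, *terepuh*); -ab when the stem ends in a voiced consonant (*vodem*, *ilegjib*); -el when the stem ends in a vowel (*nawepe*, *pozuku*).
Since the final sound of *musap* is /p/ (a voiceless consonant), it takes -o, giving *musapo*.
The final sound of *zafe* is /e/, which is a vowel, so the suffix is -el, giving *zafeel*.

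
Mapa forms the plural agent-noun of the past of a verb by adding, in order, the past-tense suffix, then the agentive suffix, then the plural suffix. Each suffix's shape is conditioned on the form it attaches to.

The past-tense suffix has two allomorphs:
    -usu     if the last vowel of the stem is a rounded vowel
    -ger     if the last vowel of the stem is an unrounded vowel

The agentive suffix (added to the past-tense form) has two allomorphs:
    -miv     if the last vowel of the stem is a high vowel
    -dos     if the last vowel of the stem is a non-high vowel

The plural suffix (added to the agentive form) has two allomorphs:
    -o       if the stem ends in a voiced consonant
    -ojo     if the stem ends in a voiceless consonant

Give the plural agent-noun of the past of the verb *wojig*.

*wojig* — last vowel /i/ (an unrounded vowel) → -ger → *wojigger*.
The past-tense form *wojigger* — last vowel /e/ (a non-high vowel) → -dos → *wojiggerdos*.
The final consonant of the agentive form *wojiggerdos* is /s/, which is voiceless, so the plural suffix is -ojo, giving *wojiggerdosojo*.

wojiggerdosojo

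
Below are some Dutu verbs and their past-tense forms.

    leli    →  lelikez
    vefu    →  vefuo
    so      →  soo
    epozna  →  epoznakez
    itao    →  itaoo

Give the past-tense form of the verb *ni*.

nikez

Looking at the last vowel of each stem: -o when the last vowel of the stem is a rounded vowel (*vefu*, *so*, *itao*); -kez when the last vowel of the stem is an unrounded vowel (*leli*, *epozna*).
*ni* — last vowel /i/ (an unrounded vowel) → -kez → *nikez*.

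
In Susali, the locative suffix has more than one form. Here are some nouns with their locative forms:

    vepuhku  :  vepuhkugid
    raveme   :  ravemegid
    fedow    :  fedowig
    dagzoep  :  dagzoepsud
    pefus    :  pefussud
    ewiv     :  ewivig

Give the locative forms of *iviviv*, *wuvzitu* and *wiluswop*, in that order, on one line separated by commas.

The suffix is conditioned by the final sound: -sud when the stem ends in a voiceless consonant (*dagzoep*, *pefus*); -ig when the stem ends in a voiced consonant (*fedow*, *ewiv*); -gid when the stem ends in a vowel (*vepuhku*, *raveme*).
Since the final sound of *iviviv* is /v/ (a voiced consonant), it takes -ig, giving *ivivivig*.
Since the final sound of *wuvzitu* is /u/ (a vowel), it takes -gid, giving *wuvzitugid*.
*wiluswop*: final sound = /p/, a voiceless consonant → -sud → *wiluswopsud*.

ivivivig, wuvzitugid, wiluswopsud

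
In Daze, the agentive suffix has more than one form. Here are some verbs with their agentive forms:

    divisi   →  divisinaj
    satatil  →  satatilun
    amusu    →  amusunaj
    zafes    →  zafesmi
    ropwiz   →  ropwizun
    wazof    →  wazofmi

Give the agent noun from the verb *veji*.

The suffix is conditioned by the final sound: -mi when the stem ends in a voiceless consonant (*zafes*, *wazof*); -un when the stem ends in a voiced consonant (*satatil*, *ropwiz*); -naj when the stem ends in a vowel (*divisi*, *amusu*).
*veji* — final sound /i/ (a vowel) → -naj → *vejinaj*.

vejinaj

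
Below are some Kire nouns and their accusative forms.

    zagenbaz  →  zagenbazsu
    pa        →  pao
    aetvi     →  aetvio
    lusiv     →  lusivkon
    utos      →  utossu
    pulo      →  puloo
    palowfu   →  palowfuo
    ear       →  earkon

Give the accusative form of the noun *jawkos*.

Looking at the final sound of each stem: -su when the stem ends in a sibilant (*zagenbaz*, *utos*); -kon when the stem ends in a non-sibilant consonant (*lusiv*, *ear*); -o when the stem ends in a vowel (*pa*, *aetvi*, *pulo*, *palowfu*).
The final sound of *jawkos* is /s/, which is a sibilant, so the suffix is -su, giving *jawkossu*.

jawkossu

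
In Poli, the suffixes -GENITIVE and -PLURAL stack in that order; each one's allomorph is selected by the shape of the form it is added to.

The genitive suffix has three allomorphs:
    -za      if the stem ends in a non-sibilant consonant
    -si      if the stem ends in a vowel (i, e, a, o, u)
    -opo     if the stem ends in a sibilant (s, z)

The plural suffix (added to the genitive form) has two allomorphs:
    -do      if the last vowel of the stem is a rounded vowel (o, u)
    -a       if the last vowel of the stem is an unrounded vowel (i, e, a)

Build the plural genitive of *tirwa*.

Since the final sound of *tirwa* is /a/ (a vowel), it takes -si, giving *tirwasi*.
The genitive form *tirwasi*: last vowel = /i/, an unrounded vowel → -a → *tirwasia*.

tirwasia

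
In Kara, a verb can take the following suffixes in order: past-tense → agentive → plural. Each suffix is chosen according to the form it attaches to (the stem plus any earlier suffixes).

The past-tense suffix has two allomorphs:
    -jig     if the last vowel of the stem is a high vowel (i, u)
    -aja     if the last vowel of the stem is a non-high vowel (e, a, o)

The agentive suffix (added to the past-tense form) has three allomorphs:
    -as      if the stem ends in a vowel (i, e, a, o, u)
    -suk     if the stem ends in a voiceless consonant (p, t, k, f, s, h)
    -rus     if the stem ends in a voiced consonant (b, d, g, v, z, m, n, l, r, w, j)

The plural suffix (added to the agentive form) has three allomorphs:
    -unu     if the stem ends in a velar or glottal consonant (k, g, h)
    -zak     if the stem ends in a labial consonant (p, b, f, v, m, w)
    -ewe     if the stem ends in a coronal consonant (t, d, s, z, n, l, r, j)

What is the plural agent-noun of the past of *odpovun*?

Since the last vowel of *odpovun* is /u/ (a high vowel), it takes -jig, giving *odpovunjig*.
Since the final sound of the past-tense form *odpovunjig* is /g/ (a voiced consonant), it takes -rus, giving *odpovunjigrus*.
The final consonant of the agentive form *odpovunjigrus* is /s/, which is coronal, so the plural suffix is -ewe, giving *odpovunjigrusewe*.

odpovunjigrusewe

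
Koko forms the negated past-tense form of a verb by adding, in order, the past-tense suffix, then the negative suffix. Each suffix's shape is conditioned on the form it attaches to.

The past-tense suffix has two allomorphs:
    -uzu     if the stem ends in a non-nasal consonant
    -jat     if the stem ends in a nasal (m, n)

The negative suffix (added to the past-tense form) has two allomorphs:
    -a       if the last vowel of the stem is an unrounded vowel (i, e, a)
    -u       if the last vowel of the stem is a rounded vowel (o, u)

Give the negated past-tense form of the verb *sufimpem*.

sufimpemjata

*sufimpem* — final consonant /m/ (a nasal) → -jat → *sufimpemjat*.
Since the last vowel of the past-tense form *sufimpemjat* is /a/ (an unrounded vowel), it takes -a, giving *sufimpemjata*.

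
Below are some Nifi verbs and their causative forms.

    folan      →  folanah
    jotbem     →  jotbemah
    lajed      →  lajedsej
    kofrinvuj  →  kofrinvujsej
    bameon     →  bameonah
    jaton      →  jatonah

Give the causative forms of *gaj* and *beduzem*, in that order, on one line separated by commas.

gajsej, beduzemah

Looking at the final consonant of each stem: -ah when the stem ends in a nasal (*folan*, *jotbem*, *bameon*, *jaton*); -sej when the stem ends in a non-nasal consonant (*lajed*, *kofrinvuj*).
*gaj*: final consonant = /j/, non-nasal → -sej → *gajsej*.
Since the final consonant of *beduzem* is /m/ (a nasal), it takes -ah, giving *beduzemah*.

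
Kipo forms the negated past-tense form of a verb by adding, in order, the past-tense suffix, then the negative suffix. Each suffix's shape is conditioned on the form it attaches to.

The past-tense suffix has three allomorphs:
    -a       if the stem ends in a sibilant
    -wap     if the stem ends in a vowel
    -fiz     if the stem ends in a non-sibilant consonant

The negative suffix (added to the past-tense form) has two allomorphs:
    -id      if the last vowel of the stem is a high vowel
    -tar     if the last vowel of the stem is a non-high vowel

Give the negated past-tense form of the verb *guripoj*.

guripojfizid

Since the final sound of *guripoj* is /j/ (a non-sibilant consonant), it takes -fiz, giving *guripojfiz*.
The last vowel of the past-tense form *guripojfiz* is /i/, which is a high vowel, so the negative suffix is -id, giving *guripojfizid*.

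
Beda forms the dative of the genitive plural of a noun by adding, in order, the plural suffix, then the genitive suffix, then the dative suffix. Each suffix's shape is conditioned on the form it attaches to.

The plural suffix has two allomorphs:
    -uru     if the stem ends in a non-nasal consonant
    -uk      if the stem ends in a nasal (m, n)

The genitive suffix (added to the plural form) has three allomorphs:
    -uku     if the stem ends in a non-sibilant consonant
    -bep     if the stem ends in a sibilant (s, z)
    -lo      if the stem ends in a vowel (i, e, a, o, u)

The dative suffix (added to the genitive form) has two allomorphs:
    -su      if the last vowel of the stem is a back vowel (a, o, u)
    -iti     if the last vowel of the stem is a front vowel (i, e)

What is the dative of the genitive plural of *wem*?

wemukukusu

*wem*: final consonant = /m/, a nasal → -uk → *wemuk*.
The plural form *wemuk*: final sound = /k/, a non-sibilant consonant → -uku → *wemukuku*.
The genitive form *wemukuku* — last vowel /u/ (a back vowel) → -su → *wemukukusu*.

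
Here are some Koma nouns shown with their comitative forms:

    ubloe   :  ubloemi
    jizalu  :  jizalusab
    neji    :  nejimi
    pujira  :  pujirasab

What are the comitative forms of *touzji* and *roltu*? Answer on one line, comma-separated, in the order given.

touzjimi, roltusab

Looking at the last vowel of each stem: -mi when the last vowel of the stem is a front vowel (*ubloe*, *neji*); -sab when the last vowel of the stem is a back vowel (*jizalu*, *pujira*).
The last vowel of *touzji* is /i/, which is a front vowel, so the suffix is -mi, giving *touzjimi*.
The last vowel of *roltu* is /u/, which is a back vowel, so the suffix is -sab, giving *roltusab*.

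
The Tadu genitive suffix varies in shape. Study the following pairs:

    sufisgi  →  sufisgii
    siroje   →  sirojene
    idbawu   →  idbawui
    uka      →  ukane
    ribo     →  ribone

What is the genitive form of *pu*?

The alternation tracks the last vowel of the stem — -i when the last vowel of the stem is a high vowel (*sufisgi*, *idbawu*); -ne when the last vowel of the stem is a non-high vowel (*siroje*, *uka*, *ribo*).
*pu* — last vowel /u/ (a high vowel) → -i → *pui*.

pui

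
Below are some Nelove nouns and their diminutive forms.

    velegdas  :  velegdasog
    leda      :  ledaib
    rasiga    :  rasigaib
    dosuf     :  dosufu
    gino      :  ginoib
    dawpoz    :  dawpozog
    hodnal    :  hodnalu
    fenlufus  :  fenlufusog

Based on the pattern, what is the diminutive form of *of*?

ofu

The pattern is sibilance of the final sound: -og when the stem ends in a sibilant (*velegdas*, *dawpoz*, *fenlufus*); -u when the stem ends in a non-sibilant consonant (*dosuf*, *hodnal*); -ib when the stem ends in a vowel (*leda*, *rasiga*, *gino*).
*of* — final sound /f/ (a non-sibilant consonant) → -u → *ofu*.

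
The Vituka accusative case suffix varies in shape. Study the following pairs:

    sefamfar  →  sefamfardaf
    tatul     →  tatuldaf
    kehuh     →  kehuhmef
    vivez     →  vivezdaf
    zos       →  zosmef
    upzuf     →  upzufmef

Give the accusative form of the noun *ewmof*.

Looking at the final consonant of each stem: -mef when the stem ends in a voiceless consonant (*kehuh*, *zos*, *upzuf*); -daf when the stem ends in a voiced consonant (*sefamfar*, *tatul*, *vivez*).
*ewmof*: final consonant = /f/, voiceless → -mef → *ewmofmef*.

ewmofmef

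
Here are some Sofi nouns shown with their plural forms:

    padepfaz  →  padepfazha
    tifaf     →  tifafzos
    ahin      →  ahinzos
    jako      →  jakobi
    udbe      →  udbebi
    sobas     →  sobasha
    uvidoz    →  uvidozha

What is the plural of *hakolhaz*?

The pattern is sibilance of the final sound: -ha when the stem ends in a sibilant (*padepfaz*, *sobas*, *uvidoz*); -zos when the stem ends in a non-sibilant consonant (*tifaf*, *ahin*); -bi when the stem ends in a vowel (*jako*, *udbe*).
*hakolhaz* — final sound /z/ (a sibilant) → -ha → *hakolhazha*.

hakolhazha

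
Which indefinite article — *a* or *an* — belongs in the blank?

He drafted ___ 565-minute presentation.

The indefinite article is chosen by the initial *sound* of the following word, not its spelling.
The number *565* is spoken "five hundred …", beginning with /faɪv/ — a consonant sound.
So the article is *a*: He drafted a 565-minute presentation.

a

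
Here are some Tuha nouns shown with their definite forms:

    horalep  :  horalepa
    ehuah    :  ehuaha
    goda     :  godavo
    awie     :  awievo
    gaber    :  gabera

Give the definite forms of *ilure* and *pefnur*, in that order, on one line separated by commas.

The suffix is conditioned by the final sound: -a when the stem ends in a consonant (*horalep*, *ehuah*, *gaber*); -vo when the stem ends in a vowel (*goda*, *awie*).
The final sound of *ilure* is /e/, which is a vowel, so the suffix is -vo, giving *ilurevo*.
Since the final sound of *pefnur* is /r/ (a consonant), it takes -a, giving *pefnura*.

ilurevo, pefnura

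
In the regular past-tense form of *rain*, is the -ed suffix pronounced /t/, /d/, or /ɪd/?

/d/

The stem *rain* ends in a voiced sound other than /d/.
The -ed suffix is realized as /ɪd/ after /t, d/; as /t/ after other voiceless consonants; and as /d/ after other voiced sounds.
So -ed on *rain* is pronounced /d/.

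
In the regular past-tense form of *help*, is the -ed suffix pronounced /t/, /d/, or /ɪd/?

The stem *help* ends in a voiceless consonant other than /t/.
The -ed suffix is realized as /ɪd/ after /t, d/; as /t/ after other voiceless consonants; and as /d/ after other voiced sounds.
So -ed on *help* is pronounced /t/.

/t/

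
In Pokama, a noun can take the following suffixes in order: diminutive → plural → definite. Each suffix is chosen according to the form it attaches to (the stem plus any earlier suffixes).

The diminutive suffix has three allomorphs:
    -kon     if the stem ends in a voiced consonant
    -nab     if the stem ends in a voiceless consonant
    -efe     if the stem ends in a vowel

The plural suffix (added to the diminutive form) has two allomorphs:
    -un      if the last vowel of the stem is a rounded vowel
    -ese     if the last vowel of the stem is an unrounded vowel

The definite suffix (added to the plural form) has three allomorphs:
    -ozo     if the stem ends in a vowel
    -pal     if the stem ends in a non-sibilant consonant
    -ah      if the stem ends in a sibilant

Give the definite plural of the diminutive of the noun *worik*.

Since the final sound of *worik* is /k/ (a voiceless consonant), it takes -nab, giving *woriknab*.
Since the last vowel of the diminutive form *woriknab* is /a/ (an unrounded vowel), it takes -ese, giving *woriknabese*.
The plural form *woriknabese* — final sound /e/ (a vowel) → -ozo → *woriknabeseozo*.

woriknabeseozo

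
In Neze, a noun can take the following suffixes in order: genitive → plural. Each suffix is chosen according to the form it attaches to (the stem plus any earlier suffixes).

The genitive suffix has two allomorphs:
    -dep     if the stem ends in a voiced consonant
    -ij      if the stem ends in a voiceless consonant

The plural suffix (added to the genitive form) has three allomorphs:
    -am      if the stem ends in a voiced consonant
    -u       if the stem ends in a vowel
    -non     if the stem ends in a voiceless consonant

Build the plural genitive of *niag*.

niagdepnon

*niag*: final consonant = /g/, voiced → -dep → *niagdep*.
The genitive form *niagdep* — final sound /p/ (a voiceless consonant) → -non → *niagdepnon*.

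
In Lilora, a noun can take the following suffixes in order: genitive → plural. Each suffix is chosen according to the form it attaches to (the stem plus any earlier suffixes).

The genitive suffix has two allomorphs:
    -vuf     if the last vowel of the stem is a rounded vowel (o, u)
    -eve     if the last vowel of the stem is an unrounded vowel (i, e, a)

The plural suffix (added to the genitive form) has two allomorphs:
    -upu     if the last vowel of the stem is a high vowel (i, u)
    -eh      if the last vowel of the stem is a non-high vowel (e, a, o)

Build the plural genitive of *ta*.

*ta* — last vowel /a/ (an unrounded vowel) → -eve → *taeve*.
The genitive form *taeve* — last vowel /e/ (a non-high vowel) → -eh → *taeveeh*.

taeveeh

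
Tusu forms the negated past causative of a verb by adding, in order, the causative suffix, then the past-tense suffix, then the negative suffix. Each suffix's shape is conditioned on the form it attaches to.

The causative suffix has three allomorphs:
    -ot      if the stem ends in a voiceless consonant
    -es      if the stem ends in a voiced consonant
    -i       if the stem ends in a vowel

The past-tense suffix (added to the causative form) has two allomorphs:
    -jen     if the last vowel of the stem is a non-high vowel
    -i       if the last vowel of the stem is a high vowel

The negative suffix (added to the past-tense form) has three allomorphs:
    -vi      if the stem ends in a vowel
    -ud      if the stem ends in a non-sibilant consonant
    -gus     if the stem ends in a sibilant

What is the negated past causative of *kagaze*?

Since the final sound of *kagaze* is /e/ (a vowel), it takes -i, giving *kagazei*.
Since the last vowel of the causative form *kagazei* is /i/ (a high vowel), it takes -i, giving *kagazeii*.
The past-tense form *kagazeii*: final sound = /i/, a vowel → -vi → *kagazeiivi*.

kagazeiivi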